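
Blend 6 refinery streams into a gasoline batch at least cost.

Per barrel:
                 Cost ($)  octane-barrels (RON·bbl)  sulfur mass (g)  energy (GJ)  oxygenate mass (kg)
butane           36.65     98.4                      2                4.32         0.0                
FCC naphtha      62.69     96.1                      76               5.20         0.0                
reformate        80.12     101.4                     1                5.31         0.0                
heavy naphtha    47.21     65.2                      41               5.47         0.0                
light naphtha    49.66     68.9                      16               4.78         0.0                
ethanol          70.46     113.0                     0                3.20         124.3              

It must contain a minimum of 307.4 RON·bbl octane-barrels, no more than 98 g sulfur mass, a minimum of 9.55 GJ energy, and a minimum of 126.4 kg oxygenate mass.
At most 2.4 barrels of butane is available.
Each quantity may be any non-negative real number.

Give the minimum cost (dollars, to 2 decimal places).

$143.35

Treat it as an LP. Let x1 = barrels of butane, x2 = barrels of FCC naphtha, x3 = barrels of reformate, x4 = barrels of heavy naphtha, x5 = barrels of light naphtha, x6 = barrels of ethanol.
min 36.65x1 + 62.69x2 + 80.12x3 + 47.21x4 + 49.66x5 + 70.46x6 subject to:
  98.4x1 + 96.1x2 + 101.4x3 + 65.2x4 + 68.9x5 + 113x6 ≥ 307.4   (octane-barrels)
  2x1 + 76x2 + 1x3 + 41x4 + 16x5 ≤ 98   (sulfur mass)
  4.32x1 + 5.2x2 + 5.31x3 + 5.47x4 + 4.78x5 + 3.2x6 ≥ 9.55   (energy)
  124.3x6 ≥ 126.4   (oxygenate mass)
  x1 ≤ 2.4
  x1, x2, x3, x4, x5, x6 ≥ 0.
At the optimum only butane, ethanol are positive (FCC naphtha, reformate, heavy naphtha, light naphtha = 0). The octane-barrels and oxygenate mass requirements are met with equality.
Optimal quantities: butane = 1.956 barrels, ethanol = 1.017 barrels.
Hence cost = 36.65·1.956 + 70.46·1.017 = $143.3452.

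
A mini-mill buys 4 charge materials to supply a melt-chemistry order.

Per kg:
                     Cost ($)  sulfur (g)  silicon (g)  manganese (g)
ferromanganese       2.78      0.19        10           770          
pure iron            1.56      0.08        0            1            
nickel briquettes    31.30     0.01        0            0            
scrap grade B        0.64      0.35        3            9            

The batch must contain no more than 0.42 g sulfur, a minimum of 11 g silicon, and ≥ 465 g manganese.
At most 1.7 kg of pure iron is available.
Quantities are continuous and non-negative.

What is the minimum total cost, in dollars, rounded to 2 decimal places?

$2.92

This is a linear program. Let x1 = kg of ferromanganese, x2 = kg of pure iron, x3 = kg of nickel briquettes, x4 = kg of scrap grade B.
min 2.78x1 + 1.56x2 + 31.3x3 + 0.64x4 s.t.:
  0.19x1 + 0.08x2 + 0.01x3 + 0.35x4 ≤ 0.42   (sulfur)
  10x1 + 3x4 ≥ 11   (silicon)
  770x1 + 1x2 + 9x4 ≥ 465   (manganese)
  x2 ≤ 1.7
  x1, x2, x3, x4 ≥ 0.
The optimal basis is {ferromanganese, scrap grade B}; pure iron, nickel briquettes drop out. Binding constraints: sulfur and silicon.
Solving gives x1 = 0.884, x4 = 0.7201.
Hence cost = 2.78·0.884 + 0.64·0.7201 = $2.9184.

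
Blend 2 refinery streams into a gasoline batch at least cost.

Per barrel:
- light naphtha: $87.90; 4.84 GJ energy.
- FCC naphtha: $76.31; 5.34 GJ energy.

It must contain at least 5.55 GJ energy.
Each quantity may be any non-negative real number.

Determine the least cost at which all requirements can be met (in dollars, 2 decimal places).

$79.31

Let x1 = barrels of light naphtha, x2 = barrels of FCC naphtha.
Minimize 87.9x1 + 76.31x2 subject to:
  4.84x1 + 5.34x2 ≥ 5.55   (energy)
  x1, x2 ≥ 0.
The minimum-cost mix takes nothing from light naphtha — only FCC naphtha. Binding constraint: energy.
So FCC naphtha = 1.0393 barrels.
Total cost: 76.31·1.0393 = 79.3090.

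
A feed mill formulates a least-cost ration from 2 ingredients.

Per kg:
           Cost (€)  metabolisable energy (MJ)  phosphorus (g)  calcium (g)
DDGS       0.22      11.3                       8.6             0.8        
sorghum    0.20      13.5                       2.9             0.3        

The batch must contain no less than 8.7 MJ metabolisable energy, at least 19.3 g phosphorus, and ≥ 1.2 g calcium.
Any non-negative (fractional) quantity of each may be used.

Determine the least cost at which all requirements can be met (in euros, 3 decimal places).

€0.494

Treat it as an LP. Let x1 = kg of DDGS, x2 = kg of sorghum.
Minimise 0.22x1 + 0.2x2 s.t.:
  11.3x1 + 13.5x2 ≥ 8.7   (metabolisable energy)
  8.6x1 + 2.9x2 ≥ 19.3   (phosphorus)
  0.8x1 + 0.3x2 ≥ 1.2   (calcium)
  x1, x2 ≥ 0.
At the optimum only DDGS is positive (sorghum = 0). Binding constraint: phosphorus.
So DDGS = 2.244 kg.
Cost = 0.22·2.244 = 0.49368.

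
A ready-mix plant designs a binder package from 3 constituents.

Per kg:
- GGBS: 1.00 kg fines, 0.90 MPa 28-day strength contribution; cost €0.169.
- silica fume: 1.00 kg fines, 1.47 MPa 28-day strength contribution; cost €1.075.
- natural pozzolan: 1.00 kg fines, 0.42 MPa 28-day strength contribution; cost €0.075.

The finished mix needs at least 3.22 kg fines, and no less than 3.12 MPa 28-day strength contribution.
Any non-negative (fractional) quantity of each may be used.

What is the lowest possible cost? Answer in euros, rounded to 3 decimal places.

Treat it as an LP. Let x1 = kg of GGBS, x2 = kg of silica fume, x3 = kg of natural pozzolan.
min 0.169x1 + 1.075x2 + 0.075x3 s.t.:
  1x1 + 1x2 + 1x3 ≥ 3.22   (fines)
  0.9x1 + 1.47x2 + 0.42x3 ≥ 3.12   (28-day strength contribution)
  x1, x2, x3 ≥ 0.
At the optimum only natural pozzolan is positive (GGBS, silica fume = 0). Binding constraint: 28-day strength contribution.
That vertex is x3 = 7.429.
Total cost: 0.075·7.429 = 0.55718.

€0.557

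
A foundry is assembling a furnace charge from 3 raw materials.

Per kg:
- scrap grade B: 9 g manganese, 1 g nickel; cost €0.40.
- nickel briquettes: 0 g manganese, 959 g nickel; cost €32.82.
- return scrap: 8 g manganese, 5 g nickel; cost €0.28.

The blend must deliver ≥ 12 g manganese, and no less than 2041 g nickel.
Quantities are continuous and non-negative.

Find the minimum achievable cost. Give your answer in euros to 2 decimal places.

Treat it as an LP. Let x1 = kg of scrap grade B, x2 = kg of nickel briquettes, x3 = kg of return scrap.
Minimize 0.4x1 + 32.82x2 + 0.28x3 subject to:
  9x1 + 8x3 ≥ 12   (manganese)
  1x1 + 959x2 + 5x3 ≥ 2041   (nickel)
  x1, x2, x3 ≥ 0.
At the optimum only nickel briquettes, return scrap are positive (scrap grade B = 0). There the manganese and nickel constraints are tight.
That vertex is x2 = 2.1204, x3 = 1.5.
Hence cost = 32.82·2.1204 + 0.28·1.5 = €70.0115.

€70.01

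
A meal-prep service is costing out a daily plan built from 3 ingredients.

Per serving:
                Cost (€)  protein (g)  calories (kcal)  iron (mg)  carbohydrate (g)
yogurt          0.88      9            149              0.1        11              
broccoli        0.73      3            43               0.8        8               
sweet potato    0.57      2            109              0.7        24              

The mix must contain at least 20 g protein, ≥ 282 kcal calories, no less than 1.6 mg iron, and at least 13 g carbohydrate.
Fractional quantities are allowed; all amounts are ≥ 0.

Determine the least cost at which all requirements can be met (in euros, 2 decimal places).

€2.72

Treat it as an LP. Let x1 = servings of yogurt, x2 = servings of broccoli, x3 = servings of sweet potato.
min 0.88x1 + 0.73x2 + 0.57x3 s.t.:
  9x1 + 3x2 + 2x3 ≥ 20   (protein)
  149x1 + 43x2 + 109x3 ≥ 282   (calories)
  0.1x1 + 0.8x2 + 0.7x3 ≥ 1.6   (iron)
  11x1 + 8x2 + 24x3 ≥ 13   (carbohydrate)
  x1, x2, x3 ≥ 0.
The optimal basis is {yogurt, sweet potato}; broccoli drops out. Binding constraints: protein and iron.
Solving gives x1 = 1.77, x3 = 2.033.
Hence cost = 0.88·1.77 + 0.57·2.033 = €2.7164.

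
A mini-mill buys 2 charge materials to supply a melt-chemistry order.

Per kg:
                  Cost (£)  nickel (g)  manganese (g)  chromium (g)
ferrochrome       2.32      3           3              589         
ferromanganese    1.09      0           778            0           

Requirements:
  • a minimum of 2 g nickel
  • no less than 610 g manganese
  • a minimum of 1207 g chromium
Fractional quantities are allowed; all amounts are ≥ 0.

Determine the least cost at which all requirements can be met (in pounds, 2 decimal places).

Set it up as a linear program. Let x1 = kg of ferrochrome, x2 = kg of ferromanganese.
Minimize 2.32x1 + 1.09x2 with:
  3x1 ≥ 2   (nickel)
  3x1 + 778x2 ≥ 610   (manganese)
  589x1 ≥ 1207   (chromium)
  x1, x2 ≥ 0.
Both inputs are positive at the optimum. Binding constraints: manganese and chromium.
That vertex is x1 = 2.049, x2 = 0.7762.
Objective = 2.32·2.049 + 1.09·0.7762 = 5.5997.

£5.60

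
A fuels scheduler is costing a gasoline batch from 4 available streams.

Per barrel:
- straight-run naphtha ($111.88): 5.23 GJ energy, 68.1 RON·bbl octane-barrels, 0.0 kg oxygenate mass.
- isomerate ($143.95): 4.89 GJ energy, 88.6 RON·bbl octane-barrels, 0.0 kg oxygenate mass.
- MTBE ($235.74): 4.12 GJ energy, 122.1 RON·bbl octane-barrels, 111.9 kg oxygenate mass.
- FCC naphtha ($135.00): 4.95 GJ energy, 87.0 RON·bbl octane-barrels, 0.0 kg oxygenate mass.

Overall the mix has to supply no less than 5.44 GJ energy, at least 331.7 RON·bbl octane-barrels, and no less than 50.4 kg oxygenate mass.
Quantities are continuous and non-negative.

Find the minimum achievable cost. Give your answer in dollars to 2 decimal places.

Set it up as a linear program. Let x1 = barrels of straight-run naphtha, x2 = barrels of isomerate, x3 = barrels of MTBE, x4 = barrels of FCC naphtha.
Minimise 111.88x1 + 143.95x2 + 235.74x3 + 135x4 s.t.:
  5.23x1 + 4.89x2 + 4.12x3 + 4.95x4 ≥ 5.44   (energy)
  68.1x1 + 88.6x2 + 122.1x3 + 87x4 ≥ 331.7   (octane-barrels)
  111.9x3 ≥ 50.4   (oxygenate mass)
  x1, x2, x3, x4 ≥ 0.
At the optimum only MTBE, FCC naphtha are positive (straight-run naphtha, isomerate = 0). Binding constraints: octane-barrels and oxygenate mass.
That vertex is x3 = 0.450402, x4 = 3.18053.
Objective = 235.74·0.450402 + 135·3.18053 = 535.5493.

$535.55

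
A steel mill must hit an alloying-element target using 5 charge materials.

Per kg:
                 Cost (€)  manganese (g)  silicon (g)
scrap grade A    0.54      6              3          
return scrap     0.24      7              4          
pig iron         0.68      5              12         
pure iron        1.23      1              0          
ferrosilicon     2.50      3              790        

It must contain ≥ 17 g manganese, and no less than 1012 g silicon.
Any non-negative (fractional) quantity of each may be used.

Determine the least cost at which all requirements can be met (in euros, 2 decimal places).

€3.63

Let x1 = kg of scrap grade A, x2 = kg of return scrap, x3 = kg of pig iron, x4 = kg of pure iron, x5 = kg of ferrosilicon.
min 0.54x1 + 0.24x2 + 0.68x3 + 1.23x4 + 2.5x5 subject to:
  6x1 + 7x2 + 5x3 + 1x4 + 3x5 ≥ 17   (manganese)
  3x1 + 4x2 + 12x3 + 790x5 ≥ 1012   (silicon)
  x1, x2, x3, x4, x5 ≥ 0.
The optimal basis is {return scrap, ferrosilicon}; scrap grade A, pig iron, pure iron drop out. There the manganese and silicon constraints are tight.
So return scrap = 1.884 kg, ferrosilicon = 1.271 kg.
Cost = 0.24·1.884 + 2.5·1.271 = 3.6297.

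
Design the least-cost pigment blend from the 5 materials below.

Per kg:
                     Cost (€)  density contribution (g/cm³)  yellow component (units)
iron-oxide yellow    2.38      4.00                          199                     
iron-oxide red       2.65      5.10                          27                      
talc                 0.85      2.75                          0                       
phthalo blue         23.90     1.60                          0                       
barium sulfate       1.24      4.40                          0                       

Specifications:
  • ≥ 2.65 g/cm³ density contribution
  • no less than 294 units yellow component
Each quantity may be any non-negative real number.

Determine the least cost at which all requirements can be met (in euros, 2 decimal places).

Treat it as an LP. Let x1 = kg of iron-oxide yellow, x2 = kg of iron-oxide red, x3 = kg of talc, x4 = kg of phthalo blue, x5 = kg of barium sulfate.
Minimise 2.38x1 + 2.65x2 + 0.85x3 + 23.9x4 + 1.24x5 s.t.:
  4x1 + 5.1x2 + 2.75x3 + 1.6x4 + 4.4x5 ≥ 2.65   (density contribution)
  199x1 + 27x2 ≥ 294   (yellow component)
  x1, x2, x3, x4, x5 ≥ 0.
The cheapest feasible vertex uses only iron-oxide yellow; iron-oxide red, talc, phthalo blue, barium sulfate are not used. Binding constraint: yellow component.
So iron-oxide yellow = 1.477 kg.
Objective = 2.38·1.477 = 3.5153.

€3.52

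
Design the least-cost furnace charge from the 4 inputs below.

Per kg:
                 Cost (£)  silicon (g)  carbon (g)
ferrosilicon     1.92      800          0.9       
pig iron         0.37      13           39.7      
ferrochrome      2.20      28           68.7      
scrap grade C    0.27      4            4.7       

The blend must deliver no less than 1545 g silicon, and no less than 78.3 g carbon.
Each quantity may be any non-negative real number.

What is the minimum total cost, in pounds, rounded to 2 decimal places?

£4.36

Let x1 = kg of ferrosilicon, x2 = kg of pig iron, x3 = kg of ferrochrome, x4 = kg of scrap grade C.
Minimize 1.92x1 + 0.37x2 + 2.2x3 + 0.27x4 s.t.:
  800x1 + 13x2 + 28x3 + 4x4 ≥ 1545   (silicon)
  0.9x1 + 39.7x2 + 68.7x3 + 4.7x4 ≥ 78.3   (carbon)
  x1, x2, x3, x4 ≥ 0.
The optimal basis is {ferrosilicon, pig iron}; ferrochrome, scrap grade C drop out. There the silicon and carbon constraints are tight.
Solving gives x1 = 1.9, x2 = 1.929.
Objective = 1.92·1.9 + 0.37·1.929 = 4.3617.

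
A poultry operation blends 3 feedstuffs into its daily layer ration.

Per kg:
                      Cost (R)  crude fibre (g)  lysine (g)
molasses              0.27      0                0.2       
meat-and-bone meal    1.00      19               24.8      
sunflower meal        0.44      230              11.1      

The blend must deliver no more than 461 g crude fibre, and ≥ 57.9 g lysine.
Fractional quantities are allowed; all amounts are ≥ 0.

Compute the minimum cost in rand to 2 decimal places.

R2.32

This is a linear program. Let x1 = kg of molasses, x2 = kg of meat-and-bone meal, x3 = kg of sunflower meal.
Minimise 0.27x1 + 1x2 + 0.44x3 with:
  19x2 + 230x3 ≤ 461   (crude fibre)
  0.2x1 + 24.8x2 + 11.1x3 ≥ 57.9   (lysine)
  x1, x2, x3 ≥ 0.
The cheapest feasible vertex uses only meat-and-bone meal, sunflower meal; molasses is not used. Binding constraints: crude fibre and lysine.
So meat-and-bone meal = 1.493 kg, sunflower meal = 1.881 kg.
Total cost: 1·1.493 + 0.44·1.881 = 2.3206.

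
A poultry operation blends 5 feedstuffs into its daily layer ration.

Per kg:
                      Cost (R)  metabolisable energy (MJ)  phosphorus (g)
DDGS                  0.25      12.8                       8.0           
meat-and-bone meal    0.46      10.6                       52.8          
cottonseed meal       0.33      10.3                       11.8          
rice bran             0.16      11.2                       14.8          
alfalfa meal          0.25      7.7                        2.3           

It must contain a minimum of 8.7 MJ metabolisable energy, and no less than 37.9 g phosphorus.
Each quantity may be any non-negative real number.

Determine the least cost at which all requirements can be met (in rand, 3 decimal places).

R0.334

Treat it as an LP. Let x1 = kg of DDGS, x2 = kg of meat-and-bone meal, x3 = kg of cottonseed meal, x4 = kg of rice bran, x5 = kg of alfalfa meal.
min 0.25x1 + 0.46x2 + 0.33x3 + 0.16x4 + 0.25x5 subject to:
  12.8x1 + 10.6x2 + 10.3x3 + 11.2x4 + 7.7x5 ≥ 8.7   (metabolisable energy)
  8x1 + 52.8x2 + 11.8x3 + 14.8x4 + 2.3x5 ≥ 37.9   (phosphorus)
  x1, x2, x3, x4, x5 ≥ 0.
The minimum-cost mix takes nothing from DDGS, cottonseed meal, alfalfa meal — only meat-and-bone meal, rice bran. Binding constraints: metabolisable energy and phosphorus.
Solving gives x2 = 0.6806, x4 = 0.1326.
Objective = 0.46·0.6806 + 0.16·0.1326 = 0.33429.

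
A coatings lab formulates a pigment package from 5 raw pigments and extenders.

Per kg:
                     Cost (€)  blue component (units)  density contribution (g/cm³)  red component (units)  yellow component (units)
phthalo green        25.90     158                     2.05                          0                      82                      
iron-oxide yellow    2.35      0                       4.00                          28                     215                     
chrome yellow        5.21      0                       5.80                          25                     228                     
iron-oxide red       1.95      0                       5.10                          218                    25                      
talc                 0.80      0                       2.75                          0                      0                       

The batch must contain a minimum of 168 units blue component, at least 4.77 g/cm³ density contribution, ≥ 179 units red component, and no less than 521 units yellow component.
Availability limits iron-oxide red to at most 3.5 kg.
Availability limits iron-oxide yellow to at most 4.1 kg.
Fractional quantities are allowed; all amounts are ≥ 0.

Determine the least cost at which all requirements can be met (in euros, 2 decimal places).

€33.24

This is a linear program. Let x1 = kg of phthalo green, x2 = kg of iron-oxide yellow, x3 = kg of chrome yellow, x4 = kg of iron-oxide red, x5 = kg of talc.
min 25.9x1 + 2.35x2 + 5.21x3 + 1.95x4 + 0.8x5 with:
  158x1 ≥ 168   (blue component)
  2.05x1 + 4x2 + 5.8x3 + 5.1x4 + 2.75x5 ≥ 4.77   (density contribution)
  28x2 + 25x3 + 218x4 ≥ 179   (red component)
  82x1 + 215x2 + 228x3 + 25x4 ≥ 521   (yellow component)
  x4 ≤ 3.5
  x2 ≤ 4.1
  x1, x2, x3, x4, x5 ≥ 0.
The minimum-cost mix takes nothing from chrome yellow, talc — only phthalo green, iron-oxide yellow, iron-oxide red. The blue component, red component, yellow component requirements are met with equality.
So phthalo green = 1.0633 kg, iron-oxide yellow = 1.9514 kg, iron-oxide red = 0.57046 kg.
Total cost: 25.9·1.0633 + 2.35·1.9514 + 1.95·0.57046 = 33.2377.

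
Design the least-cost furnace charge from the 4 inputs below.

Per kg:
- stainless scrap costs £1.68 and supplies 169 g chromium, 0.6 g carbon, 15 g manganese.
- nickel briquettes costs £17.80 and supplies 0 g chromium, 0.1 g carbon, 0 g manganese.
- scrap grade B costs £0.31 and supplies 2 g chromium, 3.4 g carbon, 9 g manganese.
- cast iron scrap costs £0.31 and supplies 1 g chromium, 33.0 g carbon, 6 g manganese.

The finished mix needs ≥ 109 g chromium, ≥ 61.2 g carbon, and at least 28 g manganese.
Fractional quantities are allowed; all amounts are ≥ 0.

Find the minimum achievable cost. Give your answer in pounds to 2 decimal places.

Let x1 = kg of stainless scrap, x2 = kg of nickel briquettes, x3 = kg of scrap grade B, x4 = kg of cast iron scrap.
Minimise 1.68x1 + 17.8x2 + 0.31x3 + 0.31x4 subject to:
  169x1 + 2x3 + 1x4 ≥ 109   (chromium)
  0.6x1 + 0.1x2 + 3.4x3 + 33x4 ≥ 61.2   (carbon)
  15x1 + 9x3 + 6x4 ≥ 28   (manganese)
  x1, x2, x3, x4 ≥ 0.
The optimal basis is {stainless scrap, scrap grade B, cast iron scrap}; nickel briquettes drops out. The chromium, carbon, manganese requirements are met with equality.
Optimal quantities: stainless scrap = 0.6239 kg, scrap grade B = 0.9046 kg, cast iron scrap = 1.75 kg.
Objective = 1.68·0.6239 + 0.31·0.9046 + 0.31·1.75 = 1.8711.

£1.87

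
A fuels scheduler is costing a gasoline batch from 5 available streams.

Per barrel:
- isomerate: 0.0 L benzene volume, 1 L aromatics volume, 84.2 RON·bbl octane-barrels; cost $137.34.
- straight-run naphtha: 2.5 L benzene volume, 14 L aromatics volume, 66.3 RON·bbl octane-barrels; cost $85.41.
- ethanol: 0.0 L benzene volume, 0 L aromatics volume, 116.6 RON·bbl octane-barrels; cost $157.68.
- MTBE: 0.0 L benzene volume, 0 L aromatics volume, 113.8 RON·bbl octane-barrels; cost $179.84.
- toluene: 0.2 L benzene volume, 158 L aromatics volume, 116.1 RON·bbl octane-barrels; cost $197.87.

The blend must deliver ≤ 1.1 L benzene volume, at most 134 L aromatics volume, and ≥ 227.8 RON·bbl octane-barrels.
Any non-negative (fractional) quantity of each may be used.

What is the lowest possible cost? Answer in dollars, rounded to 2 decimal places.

$306.19

Let x1 = barrels of isomerate, x2 = barrels of straight-run naphtha, x3 = barrels of ethanol, x4 = barrels of MTBE, x5 = barrels of toluene.
Minimise 137.34x1 + 85.41x2 + 157.68x3 + 179.84x4 + 197.87x5 s.t.:
  2.5x2 + 0.2x5 ≤ 1.1   (benzene volume)
  1x1 + 14x2 + 158x5 ≤ 134   (aromatics volume)
  84.2x1 + 66.3x2 + 116.6x3 + 113.8x4 + 116.1x5 ≥ 227.8   (octane-barrels)
  x1, x2, x3, x4, x5 ≥ 0.
The minimum-cost mix takes nothing from isomerate, MTBE, toluene — only straight-run naphtha, ethanol. The benzene volume and octane-barrels requirements are met with equality.
That vertex is x2 = 0.44, x3 = 1.7035.
Hence cost = 85.41·0.44 + 157.68·1.7035 = $306.1883.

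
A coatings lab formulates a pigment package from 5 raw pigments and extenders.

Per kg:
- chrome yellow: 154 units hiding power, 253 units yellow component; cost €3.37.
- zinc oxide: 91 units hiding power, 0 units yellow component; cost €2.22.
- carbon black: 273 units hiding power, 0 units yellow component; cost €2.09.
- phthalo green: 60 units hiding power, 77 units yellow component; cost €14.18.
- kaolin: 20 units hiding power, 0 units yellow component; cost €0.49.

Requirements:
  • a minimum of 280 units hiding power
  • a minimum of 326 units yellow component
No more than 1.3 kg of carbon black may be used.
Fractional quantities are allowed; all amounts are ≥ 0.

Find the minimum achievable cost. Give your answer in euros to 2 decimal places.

Let x1 = kg of chrome yellow, x2 = kg of zinc oxide, x3 = kg of carbon black, x4 = kg of phthalo green, x5 = kg of kaolin.
min 3.37x1 + 2.22x2 + 2.09x3 + 14.18x4 + 0.49x5 with:
  154x1 + 91x2 + 273x3 + 60x4 + 20x5 ≥ 280   (hiding power)
  253x1 + 77x4 ≥ 326   (yellow component)
  x3 ≤ 1.3
  x1, x2, x3, x4, x5 ≥ 0.
At the optimum only chrome yellow, carbon black are positive (zinc oxide, phthalo green, kaolin = 0). The hiding power and yellow component requirements are met with equality.
So chrome yellow = 1.289 kg, carbon black = 0.2988 kg.
Hence cost = 3.37·1.289 + 2.09·0.2988 = €4.9684.

€4.97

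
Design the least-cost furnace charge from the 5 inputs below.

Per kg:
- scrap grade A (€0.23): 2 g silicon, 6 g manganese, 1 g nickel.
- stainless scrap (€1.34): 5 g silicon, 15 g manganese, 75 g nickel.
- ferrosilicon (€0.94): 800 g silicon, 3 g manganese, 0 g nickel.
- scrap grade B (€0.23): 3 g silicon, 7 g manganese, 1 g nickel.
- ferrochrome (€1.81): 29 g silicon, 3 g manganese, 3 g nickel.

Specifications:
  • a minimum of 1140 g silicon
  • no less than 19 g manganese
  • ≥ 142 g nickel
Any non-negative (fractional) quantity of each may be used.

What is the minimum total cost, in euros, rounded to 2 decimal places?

€3.87

Let x1 = kg of scrap grade A, x2 = kg of stainless scrap, x3 = kg of ferrosilicon, x4 = kg of scrap grade B, x5 = kg of ferrochrome.
Minimize 0.23x1 + 1.34x2 + 0.94x3 + 0.23x4 + 1.81x5 with:
  2x1 + 5x2 + 800x3 + 3x4 + 29x5 ≥ 1140   (silicon)
  6x1 + 15x2 + 3x3 + 7x4 + 3x5 ≥ 19   (manganese)
  1x1 + 75x2 + 1x4 + 3x5 ≥ 142   (nickel)
  x1, x2, x3, x4, x5 ≥ 0.
The cheapest feasible vertex uses only stainless scrap, ferrosilicon; scrap grade A, scrap grade B, ferrochrome are not used. There the silicon and nickel constraints are tight.
So stainless scrap = 1.8933 kg, ferrosilicon = 1.4132 kg.
Objective = 1.34·1.8933 + 0.94·1.4132 = 3.8654.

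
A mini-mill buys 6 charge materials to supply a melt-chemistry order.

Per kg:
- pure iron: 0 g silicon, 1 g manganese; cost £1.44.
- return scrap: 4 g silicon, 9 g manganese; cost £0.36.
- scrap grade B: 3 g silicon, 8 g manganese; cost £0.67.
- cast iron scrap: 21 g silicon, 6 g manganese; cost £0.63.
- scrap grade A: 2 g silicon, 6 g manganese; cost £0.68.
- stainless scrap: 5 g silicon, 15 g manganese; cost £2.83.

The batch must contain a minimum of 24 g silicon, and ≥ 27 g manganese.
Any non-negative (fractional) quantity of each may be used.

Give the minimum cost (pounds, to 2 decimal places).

Set it up as a linear program. Let x1 = kg of pure iron, x2 = kg of return scrap, x3 = kg of scrap grade B, x4 = kg of cast iron scrap, x5 = kg of scrap grade A, x6 = kg of stainless scrap.
min 1.44x1 + 0.36x2 + 0.67x3 + 0.63x4 + 0.68x5 + 2.83x6 subject to:
  4x2 + 3x3 + 21x4 + 2x5 + 5x6 ≥ 24   (silicon)
  1x1 + 9x2 + 8x3 + 6x4 + 6x5 + 15x6 ≥ 27   (manganese)
  x1, x2, x3, x4, x5, x6 ≥ 0.
The cheapest feasible vertex uses only return scrap, cast iron scrap; pure iron, scrap grade B, scrap grade A, stainless scrap are not used. Binding constraints: silicon and manganese.
Solving gives x2 = 2.564, x4 = 0.6545.
Cost = 0.36·2.564 + 0.63·0.6545 = 1.3354.

£1.34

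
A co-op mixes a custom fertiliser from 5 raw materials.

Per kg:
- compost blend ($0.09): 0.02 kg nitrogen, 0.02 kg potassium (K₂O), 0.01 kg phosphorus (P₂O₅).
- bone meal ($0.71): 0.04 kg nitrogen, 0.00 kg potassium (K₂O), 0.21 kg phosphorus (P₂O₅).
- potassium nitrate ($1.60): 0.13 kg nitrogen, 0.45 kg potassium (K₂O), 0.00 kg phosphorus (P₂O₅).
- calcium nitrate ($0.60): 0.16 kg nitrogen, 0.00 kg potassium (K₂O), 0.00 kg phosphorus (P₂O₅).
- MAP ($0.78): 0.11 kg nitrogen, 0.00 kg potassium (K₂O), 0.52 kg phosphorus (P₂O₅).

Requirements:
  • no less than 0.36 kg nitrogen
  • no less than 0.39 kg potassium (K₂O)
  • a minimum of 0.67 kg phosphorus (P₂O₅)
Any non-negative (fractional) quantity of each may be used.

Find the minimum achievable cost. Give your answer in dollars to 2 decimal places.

$2.43

Let x1 = kg of compost blend, x2 = kg of bone meal, x3 = kg of potassium nitrate, x4 = kg of calcium nitrate, x5 = kg of MAP.
Minimize 0.09x1 + 0.71x2 + 1.6x3 + 0.6x4 + 0.78x5 subject to:
  0.02x1 + 0.04x2 + 0.13x3 + 0.16x4 + 0.11x5 ≥ 0.36   (nitrogen)
  0.02x1 + 0.45x3 ≥ 0.39   (potassium (K₂O))
  0.01x1 + 0.21x2 + 0.52x5 ≥ 0.67   (phosphorus (P₂O₅))
  x1, x2, x3, x4, x5 ≥ 0.
The minimum-cost mix takes nothing from bone meal, calcium nitrate — only compost blend, potassium nitrate, MAP. The nitrogen, potassium (K₂O), phosphorus (P₂O₅) requirements are met with equality.
Optimal quantities: compost blend = 8.723 kg, potassium nitrate = 0.479 kg, MAP = 1.121 kg.
Total cost: 0.09·8.723 + 1.6·0.479 + 0.78·1.121 = 2.4259.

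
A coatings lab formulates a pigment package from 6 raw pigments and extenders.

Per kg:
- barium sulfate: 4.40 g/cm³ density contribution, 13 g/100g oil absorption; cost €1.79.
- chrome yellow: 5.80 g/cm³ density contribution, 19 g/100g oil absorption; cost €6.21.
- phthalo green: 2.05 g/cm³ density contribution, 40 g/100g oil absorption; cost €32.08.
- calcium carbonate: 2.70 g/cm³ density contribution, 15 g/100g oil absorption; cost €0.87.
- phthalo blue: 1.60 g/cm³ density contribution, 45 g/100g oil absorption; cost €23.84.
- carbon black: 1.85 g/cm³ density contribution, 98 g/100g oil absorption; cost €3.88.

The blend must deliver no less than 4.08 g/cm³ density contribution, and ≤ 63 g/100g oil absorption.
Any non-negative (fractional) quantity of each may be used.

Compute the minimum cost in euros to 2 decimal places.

Set it up as a linear program. Let x1 = kg of barium sulfate, x2 = kg of chrome yellow, x3 = kg of phthalo green, x4 = kg of calcium carbonate, x5 = kg of phthalo blue, x6 = kg of carbon black.
Minimize 1.79x1 + 6.21x2 + 32.08x3 + 0.87x4 + 23.84x5 + 3.88x6 subject to:
  4.4x1 + 5.8x2 + 2.05x3 + 2.7x4 + 1.6x5 + 1.85x6 ≥ 4.08   (density contribution)
  13x1 + 19x2 + 40x3 + 15x4 + 45x5 + 98x6 ≤ 63   (oil absorption)
  x1, x2, x3, x4, x5, x6 ≥ 0.
At the optimum only calcium carbonate is positive (barium sulfate, chrome yellow, phthalo green, phthalo blue, carbon black = 0). The density contribution requirement is met with equality.
That vertex is x4 = 1.511.
Total cost: 0.87·1.511 = 1.3146.

€1.31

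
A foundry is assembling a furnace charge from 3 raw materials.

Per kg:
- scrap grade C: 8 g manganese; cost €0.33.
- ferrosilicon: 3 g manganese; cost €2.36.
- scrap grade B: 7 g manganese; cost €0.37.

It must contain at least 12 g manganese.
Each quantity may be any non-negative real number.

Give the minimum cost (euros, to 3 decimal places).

€0.495

Let x1 = kg of scrap grade C, x2 = kg of ferrosilicon, x3 = kg of scrap grade B.
Minimize 0.33x1 + 2.36x2 + 0.37x3 with:
  8x1 + 3x2 + 7x3 ≥ 12   (manganese)
  x1, x2, x3 ≥ 0.
The cheapest feasible vertex uses only scrap grade C; ferrosilicon, scrap grade B are not used. There the manganese constraint is tight.
That vertex is x1 = 1.5.
Total cost: 0.33·1.5 = 0.49500.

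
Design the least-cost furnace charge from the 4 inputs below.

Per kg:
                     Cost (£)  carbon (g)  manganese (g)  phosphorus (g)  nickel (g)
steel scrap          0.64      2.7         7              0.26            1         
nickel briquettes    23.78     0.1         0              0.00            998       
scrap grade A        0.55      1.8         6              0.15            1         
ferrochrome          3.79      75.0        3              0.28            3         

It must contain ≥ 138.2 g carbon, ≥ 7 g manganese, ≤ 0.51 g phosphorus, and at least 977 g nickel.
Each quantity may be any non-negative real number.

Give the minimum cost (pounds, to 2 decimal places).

£3575.71

Set it up as a linear program. Let x1 = kg of steel scrap, x2 = kg of nickel briquettes, x3 = kg of scrap grade A, x4 = kg of ferrochrome.
Minimize 0.64x1 + 23.78x2 + 0.55x3 + 3.79x4 with:
  2.7x1 + 0.1x2 + 1.8x3 + 75x4 ≥ 138.2   (carbon)
  7x1 + 6x3 + 3x4 ≥ 7   (manganese)
  0.26x1 + 0.15x3 + 0.28x4 ≤ 0.51   (phosphorus)
  1x1 + 998x2 + 1x3 + 3x4 ≥ 977   (nickel)
  x1, x2, x3, x4 ≥ 0.
The minimum-cost mix takes nothing from steel scrap — only nickel briquettes, scrap grade A, ferrochrome. Binding constraints: carbon, manganese, phosphorus.
Optimal quantities: nickel briquettes = 150.0976 kg, scrap grade A = 0.3495935 kg, ferrochrome = 1.634146 kg.
Total cost: 23.78·150.0976 + 0.55·0.3495935 + 3.79·1.634146 = 3575.7066.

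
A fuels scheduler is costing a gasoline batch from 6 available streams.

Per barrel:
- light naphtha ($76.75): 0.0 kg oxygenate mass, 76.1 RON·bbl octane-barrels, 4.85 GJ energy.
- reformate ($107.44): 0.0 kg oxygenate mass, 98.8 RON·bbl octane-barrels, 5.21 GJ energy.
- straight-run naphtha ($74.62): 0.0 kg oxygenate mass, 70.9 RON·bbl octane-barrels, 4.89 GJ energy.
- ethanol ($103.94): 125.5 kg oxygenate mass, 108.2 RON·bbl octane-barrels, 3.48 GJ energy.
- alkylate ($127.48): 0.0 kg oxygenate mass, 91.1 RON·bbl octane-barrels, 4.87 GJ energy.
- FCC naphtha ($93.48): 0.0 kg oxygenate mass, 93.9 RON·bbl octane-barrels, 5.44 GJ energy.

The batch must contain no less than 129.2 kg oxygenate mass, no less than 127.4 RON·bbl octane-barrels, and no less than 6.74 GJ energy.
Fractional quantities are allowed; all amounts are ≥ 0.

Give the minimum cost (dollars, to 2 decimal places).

$155.19

Let x1 = barrels of light naphtha, x2 = barrels of reformate, x3 = barrels of straight-run naphtha, x4 = barrels of ethanol, x5 = barrels of alkylate, x6 = barrels of FCC naphtha.
Minimise 76.75x1 + 107.44x2 + 74.62x3 + 103.94x4 + 127.48x5 + 93.48x6 s.t.:
  125.5x4 ≥ 129.2   (oxygenate mass)
  76.1x1 + 98.8x2 + 70.9x3 + 108.2x4 + 91.1x5 + 93.9x6 ≥ 127.4   (octane-barrels)
  4.85x1 + 5.21x2 + 4.89x3 + 3.48x4 + 4.87x5 + 5.44x6 ≥ 6.74   (energy)
  x1, x2, x3, x4, x5, x6 ≥ 0.
The minimum-cost mix takes nothing from light naphtha, reformate, alkylate, FCC naphtha — only straight-run naphtha, ethanol. The oxygenate mass and energy requirements are met with equality.
That vertex is x3 = 0.64569, x4 = 1.0295.
Objective = 74.62·0.64569 + 103.94·1.0295 = 155.1876.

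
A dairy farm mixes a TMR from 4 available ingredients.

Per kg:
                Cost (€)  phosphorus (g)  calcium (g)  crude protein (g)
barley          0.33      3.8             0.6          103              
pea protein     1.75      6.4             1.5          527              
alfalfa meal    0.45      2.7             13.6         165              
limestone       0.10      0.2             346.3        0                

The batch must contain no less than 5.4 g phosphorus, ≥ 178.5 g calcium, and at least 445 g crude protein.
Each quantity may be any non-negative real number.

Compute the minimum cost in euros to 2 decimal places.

Let x1 = kg of barley, x2 = kg of pea protein, x3 = kg of alfalfa meal, x4 = kg of limestone.
Minimise 0.33x1 + 1.75x2 + 0.45x3 + 0.1x4 with:
  3.8x1 + 6.4x2 + 2.7x3 + 0.2x4 ≥ 5.4   (phosphorus)
  0.6x1 + 1.5x2 + 13.6x3 + 346.3x4 ≥ 178.5   (calcium)
  103x1 + 527x2 + 165x3 ≥ 445   (crude protein)
  x1, x2, x3, x4 ≥ 0.
At the optimum only alfalfa meal, limestone are positive (barley, pea protein = 0). Binding constraints: calcium and crude protein.
So alfalfa meal = 2.697 kg, limestone = 0.4095 kg.
Total cost: 0.45·2.697 + 0.1·0.4095 = 1.2546.

€1.25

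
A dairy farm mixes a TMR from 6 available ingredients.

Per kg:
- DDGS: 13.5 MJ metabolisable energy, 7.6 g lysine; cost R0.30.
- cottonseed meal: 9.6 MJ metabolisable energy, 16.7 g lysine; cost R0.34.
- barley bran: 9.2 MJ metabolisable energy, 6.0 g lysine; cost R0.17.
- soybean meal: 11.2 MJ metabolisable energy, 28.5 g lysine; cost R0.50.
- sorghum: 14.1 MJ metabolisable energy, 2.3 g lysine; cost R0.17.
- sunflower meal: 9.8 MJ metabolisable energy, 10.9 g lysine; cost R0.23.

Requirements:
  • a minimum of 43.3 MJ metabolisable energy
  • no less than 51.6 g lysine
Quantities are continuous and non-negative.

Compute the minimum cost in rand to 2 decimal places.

Let x1 = kg of DDGS, x2 = kg of cottonseed meal, x3 = kg of barley bran, x4 = kg of soybean meal, x5 = kg of sorghum, x6 = kg of sunflower meal.
Minimise 0.3x1 + 0.34x2 + 0.17x3 + 0.5x4 + 0.17x5 + 0.23x6 with:
  13.5x1 + 9.6x2 + 9.2x3 + 11.2x4 + 14.1x5 + 9.8x6 ≥ 43.3   (metabolisable energy)
  7.6x1 + 16.7x2 + 6x3 + 28.5x4 + 2.3x5 + 10.9x6 ≥ 51.6   (lysine)
  x1, x2, x3, x4, x5, x6 ≥ 0.
The cheapest feasible vertex uses only soybean meal, sunflower meal; DDGS, cottonseed meal, barley bran, sorghum are not used. The metabolisable energy and lysine requirements are met with equality.
That vertex is x4 = 0.2144, x6 = 4.173.
Cost = 0.5·0.2144 + 0.23·4.173 = 1.0670.

R1.07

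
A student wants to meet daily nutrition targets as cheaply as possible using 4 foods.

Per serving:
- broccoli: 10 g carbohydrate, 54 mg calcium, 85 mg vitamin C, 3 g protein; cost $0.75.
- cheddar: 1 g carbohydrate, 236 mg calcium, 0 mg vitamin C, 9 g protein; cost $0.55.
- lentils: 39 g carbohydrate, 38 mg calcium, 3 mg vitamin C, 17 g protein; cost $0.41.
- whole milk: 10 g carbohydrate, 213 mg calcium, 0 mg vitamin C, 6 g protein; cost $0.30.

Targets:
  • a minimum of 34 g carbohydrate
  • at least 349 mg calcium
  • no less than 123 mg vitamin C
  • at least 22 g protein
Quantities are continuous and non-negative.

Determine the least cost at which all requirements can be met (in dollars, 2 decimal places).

$1.68

Set it up as a linear program. Let x1 = servings of broccoli, x2 = servings of cheddar, x3 = servings of lentils, x4 = servings of whole milk.
Minimise 0.75x1 + 0.55x2 + 0.41x3 + 0.3x4 s.t.:
  10x1 + 1x2 + 39x3 + 10x4 ≥ 34   (carbohydrate)
  54x1 + 236x2 + 38x3 + 213x4 ≥ 349   (calcium)
  85x1 + 3x3 ≥ 123   (vitamin C)
  3x1 + 9x2 + 17x3 + 6x4 ≥ 22   (protein)
  x1, x2, x3, x4 ≥ 0.
The cheapest feasible vertex uses only broccoli, lentils, whole milk; cheddar is not used. The calcium, vitamin C, protein requirements are met with equality.
Solving gives x1 = 1.425, x3 = 0.6317, x4 = 1.165.
Objective = 0.75·1.425 + 0.41·0.6317 + 0.3·1.165 = 1.6772.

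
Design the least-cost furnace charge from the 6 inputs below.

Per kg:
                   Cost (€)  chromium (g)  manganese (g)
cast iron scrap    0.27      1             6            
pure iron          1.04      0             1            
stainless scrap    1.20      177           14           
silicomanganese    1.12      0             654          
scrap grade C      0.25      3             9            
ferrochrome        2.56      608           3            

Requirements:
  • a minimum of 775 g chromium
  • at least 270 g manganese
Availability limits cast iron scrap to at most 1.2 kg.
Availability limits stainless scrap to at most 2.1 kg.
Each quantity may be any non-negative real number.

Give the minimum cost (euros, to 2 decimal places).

Let x1 = kg of cast iron scrap, x2 = kg of pure iron, x3 = kg of stainless scrap, x4 = kg of silicomanganese, x5 = kg of scrap grade C, x6 = kg of ferrochrome.
Minimise 0.27x1 + 1.04x2 + 1.2x3 + 1.12x4 + 0.25x5 + 2.56x6 s.t.:
  1x1 + 177x3 + 3x5 + 608x6 ≥ 775   (chromium)
  6x1 + 1x2 + 14x3 + 654x4 + 9x5 + 3x6 ≥ 270   (manganese)
  x1 ≤ 1.2
  x3 ≤ 2.1
  x1, x2, x3, x4, x5, x6 ≥ 0.
At the optimum only silicomanganese, ferrochrome are positive (cast iron scrap, pure iron, stainless scrap, scrap grade C = 0). Binding constraints: chromium and manganese.
Solving gives x4 = 0.407, x6 = 1.275.
Total cost: 1.12·0.407 + 2.56·1.275 = 3.7198.

€3.72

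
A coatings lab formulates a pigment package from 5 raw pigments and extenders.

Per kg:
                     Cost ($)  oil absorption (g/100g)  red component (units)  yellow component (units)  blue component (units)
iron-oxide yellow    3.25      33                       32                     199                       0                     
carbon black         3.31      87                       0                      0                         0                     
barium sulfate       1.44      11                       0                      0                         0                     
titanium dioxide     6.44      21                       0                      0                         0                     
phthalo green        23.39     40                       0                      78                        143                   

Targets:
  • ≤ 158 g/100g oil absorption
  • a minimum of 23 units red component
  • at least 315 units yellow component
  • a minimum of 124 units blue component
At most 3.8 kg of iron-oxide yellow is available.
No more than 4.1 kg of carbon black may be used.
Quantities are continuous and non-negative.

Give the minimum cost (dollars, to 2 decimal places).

Set it up as a linear program. Let x1 = kg of iron-oxide yellow, x2 = kg of carbon black, x3 = kg of barium sulfate, x4 = kg of titanium dioxide, x5 = kg of phthalo green.
min 3.25x1 + 3.31x2 + 1.44x3 + 6.44x4 + 23.39x5 subject to:
  33x1 + 87x2 + 11x3 + 21x4 + 40x5 ≤ 158   (oil absorption)
  32x1 ≥ 23   (red component)
  199x1 + 78x5 ≥ 315   (yellow component)
  143x5 ≥ 124   (blue component)
  x1 ≤ 3.8
  x2 ≤ 4.1
  x1, x2, x3, x4, x5 ≥ 0.
At the optimum only iron-oxide yellow, phthalo green are positive (carbon black, barium sulfate, titanium dioxide = 0). There the yellow component and blue component constraints are tight.
Optimal quantities: iron-oxide yellow = 1.243 kg, phthalo green = 0.8671 kg.
Objective = 3.25·1.243 + 23.39·0.8671 = 24.3212.

$24.32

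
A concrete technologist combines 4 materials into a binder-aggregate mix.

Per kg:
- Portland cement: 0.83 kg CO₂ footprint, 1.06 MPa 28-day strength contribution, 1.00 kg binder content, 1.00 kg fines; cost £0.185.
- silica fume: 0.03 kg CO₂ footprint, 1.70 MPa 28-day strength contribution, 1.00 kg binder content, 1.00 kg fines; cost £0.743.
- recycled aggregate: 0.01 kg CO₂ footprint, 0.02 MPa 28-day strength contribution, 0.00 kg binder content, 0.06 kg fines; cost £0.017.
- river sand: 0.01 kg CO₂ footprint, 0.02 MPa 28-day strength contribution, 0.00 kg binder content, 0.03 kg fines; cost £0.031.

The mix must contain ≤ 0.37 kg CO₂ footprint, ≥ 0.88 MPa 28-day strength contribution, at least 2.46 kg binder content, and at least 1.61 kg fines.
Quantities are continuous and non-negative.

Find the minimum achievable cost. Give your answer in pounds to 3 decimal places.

£1.621

This is a linear program. Let x1 = kg of Portland cement, x2 = kg of silica fume, x3 = kg of recycled aggregate, x4 = kg of river sand.
Minimize 0.185x1 + 0.743x2 + 0.017x3 + 0.031x4 subject to:
  0.83x1 + 0.03x2 + 0.01x3 + 0.01x4 ≤ 0.37   (CO₂ footprint)
  1.06x1 + 1.7x2 + 0.02x3 + 0.02x4 ≥ 0.88   (28-day strength contribution)
  1x1 + 1x2 ≥ 2.46   (binder content)
  1x1 + 1x2 + 0.06x3 + 0.03x4 ≥ 1.61   (fines)
  x1, x2, x3, x4 ≥ 0.
The minimum-cost mix takes nothing from recycled aggregate, river sand — only Portland cement, silica fume. There the CO₂ footprint and binder content constraints are tight.
That vertex is x1 = 0.3702, x2 = 2.09.
Cost = 0.185·0.3702 + 0.743·2.09 = 1.62136.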